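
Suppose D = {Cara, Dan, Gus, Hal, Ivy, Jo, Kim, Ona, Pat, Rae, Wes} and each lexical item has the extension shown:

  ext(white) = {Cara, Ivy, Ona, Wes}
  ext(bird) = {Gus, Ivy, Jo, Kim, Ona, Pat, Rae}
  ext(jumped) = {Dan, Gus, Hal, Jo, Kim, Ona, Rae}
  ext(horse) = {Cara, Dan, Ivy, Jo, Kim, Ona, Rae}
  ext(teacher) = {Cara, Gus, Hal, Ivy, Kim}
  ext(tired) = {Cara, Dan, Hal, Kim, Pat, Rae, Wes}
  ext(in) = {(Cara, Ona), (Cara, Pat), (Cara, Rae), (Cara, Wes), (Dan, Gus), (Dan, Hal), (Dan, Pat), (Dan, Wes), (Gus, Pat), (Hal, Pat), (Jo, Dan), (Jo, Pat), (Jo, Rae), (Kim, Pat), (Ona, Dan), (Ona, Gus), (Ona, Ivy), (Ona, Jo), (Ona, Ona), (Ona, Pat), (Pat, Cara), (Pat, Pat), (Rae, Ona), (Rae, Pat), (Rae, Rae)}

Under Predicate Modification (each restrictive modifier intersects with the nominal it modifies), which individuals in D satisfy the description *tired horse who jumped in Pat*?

⟦who jumped⟧ = ⟦jumped⟧ = {Dan, Gus, Hal, Jo, Kim, Ona, Rae}
⟦in Pat⟧ = {x : ⟨x, Pat⟩ ∈ ⟦in⟧} = {Cara, Dan, Gus, Hal, Jo, Kim, Ona, Pat, Rae}
⟦horse⟧ = {Cara, Dan, Ivy, Jo, Kim, Ona, Rae}
… ∩ ⟦who jumped⟧ = {Cara, Dan, Ivy, Jo, Kim, Ona, Rae} ∩ {Dan, Gus, Hal, Jo, Kim, Ona, Rae} = {Dan, Jo, Kim, Ona, Rae}
… ∩ ⟦in Pat⟧ = {Dan, Jo, Kim, Ona, Rae} ∩ {Cara, Dan, Gus, Hal, Jo, Kim, Ona, Pat, Rae} = {Dan, Jo, Kim, Ona, Rae}
… ∩ ⟦tired⟧ = {Dan, Jo, Kim, Ona, Rae} ∩ {Cara, Dan, Hal, Kim, Pat, Rae, Wes} = {Dan, Kim, Rae}
So ⟦tired horse who jumped in Pat⟧ = {Dan, Kim, Rae}.

{Dan, Kim, Rae}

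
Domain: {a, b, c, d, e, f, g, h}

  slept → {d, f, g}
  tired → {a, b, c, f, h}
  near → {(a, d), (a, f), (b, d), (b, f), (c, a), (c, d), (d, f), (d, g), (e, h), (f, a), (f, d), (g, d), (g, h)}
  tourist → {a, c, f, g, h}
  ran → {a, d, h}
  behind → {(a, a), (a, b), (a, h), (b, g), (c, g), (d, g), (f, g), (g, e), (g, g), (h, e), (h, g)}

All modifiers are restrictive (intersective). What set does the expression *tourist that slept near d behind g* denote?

{f, g}

⟦that slept⟧ = ⟦slept⟧ = {d, f, g}
⟦near d⟧ = {x : ⟨x, d⟩ ∈ ⟦near⟧} = {a, b, c, f, g}
⟦behind g⟧ = {x : ⟨x, g⟩ ∈ ⟦behind⟧} = {b, c, d, f, g, h}
⟦tourist⟧ = {a, c, f, g, h}
… ∩ ⟦that slept⟧ = {a, c, f, g, h} ∩ {d, f, g} = {f, g}
… ∩ ⟦near d⟧ = {f, g} ∩ {a, b, c, f, g} = {f, g}
… ∩ ⟦behind g⟧ = {f, g} ∩ {b, c, d, f, g, h} = {f, g}
So ⟦tourist that slept near d behind g⟧ = {f, g}.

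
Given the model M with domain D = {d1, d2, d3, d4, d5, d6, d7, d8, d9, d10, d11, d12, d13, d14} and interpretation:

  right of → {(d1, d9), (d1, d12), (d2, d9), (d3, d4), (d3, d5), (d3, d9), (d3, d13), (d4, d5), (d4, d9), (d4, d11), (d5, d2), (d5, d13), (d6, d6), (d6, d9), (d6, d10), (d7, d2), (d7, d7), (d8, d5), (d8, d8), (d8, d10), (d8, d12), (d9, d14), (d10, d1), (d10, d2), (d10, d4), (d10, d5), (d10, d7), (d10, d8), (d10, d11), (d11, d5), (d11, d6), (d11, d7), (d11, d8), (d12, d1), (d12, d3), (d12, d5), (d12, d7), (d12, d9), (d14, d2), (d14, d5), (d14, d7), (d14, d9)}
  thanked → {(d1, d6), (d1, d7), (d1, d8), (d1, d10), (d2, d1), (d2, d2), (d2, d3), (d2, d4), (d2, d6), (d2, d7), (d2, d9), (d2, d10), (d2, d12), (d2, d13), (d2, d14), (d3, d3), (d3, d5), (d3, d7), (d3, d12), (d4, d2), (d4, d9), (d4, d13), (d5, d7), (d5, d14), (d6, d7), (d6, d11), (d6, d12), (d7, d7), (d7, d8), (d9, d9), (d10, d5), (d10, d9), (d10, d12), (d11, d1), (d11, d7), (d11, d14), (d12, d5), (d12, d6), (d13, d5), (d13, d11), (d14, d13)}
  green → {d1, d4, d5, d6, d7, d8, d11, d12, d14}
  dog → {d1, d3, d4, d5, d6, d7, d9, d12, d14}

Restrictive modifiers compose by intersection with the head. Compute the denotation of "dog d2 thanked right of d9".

⟦d2 thanked⟧ = {x : ⟨d2, x⟩ ∈ ⟦thanked⟧} = {d1, d2, d3, d4, d6, d7, d9, d10, d12, d13, d14}
⟦right of d9⟧ = {x : ⟨x, d9⟩ ∈ ⟦right of⟧} = {d1, d2, d3, d4, d6, d12, d14}
⟦dog⟧ = {d1, d3, d4, d5, d6, d7, d9, d12, d14}
… ∩ ⟦d2 thanked⟧ = {d1, d3, d4, d5, d6, d7, d9, d12, d14} ∩ {d1, d2, d3, d4, d6, d7, d9, d10, d12, d13, d14} = {d1, d3, d4, d6, d7, d9, d12, d14}
… ∩ ⟦right of d9⟧ = {d1, d3, d4, d6, d7, d9, d12, d14} ∩ {d1, d2, d3, d4, d6, d12, d14} = {d1, d3, d4, d6, d12, d14}
So ⟦dog d2 thanked right of d9⟧ = {d1, d3, d4, d6, d12, d14}.

{d1, d3, d4, d6, d12, d14}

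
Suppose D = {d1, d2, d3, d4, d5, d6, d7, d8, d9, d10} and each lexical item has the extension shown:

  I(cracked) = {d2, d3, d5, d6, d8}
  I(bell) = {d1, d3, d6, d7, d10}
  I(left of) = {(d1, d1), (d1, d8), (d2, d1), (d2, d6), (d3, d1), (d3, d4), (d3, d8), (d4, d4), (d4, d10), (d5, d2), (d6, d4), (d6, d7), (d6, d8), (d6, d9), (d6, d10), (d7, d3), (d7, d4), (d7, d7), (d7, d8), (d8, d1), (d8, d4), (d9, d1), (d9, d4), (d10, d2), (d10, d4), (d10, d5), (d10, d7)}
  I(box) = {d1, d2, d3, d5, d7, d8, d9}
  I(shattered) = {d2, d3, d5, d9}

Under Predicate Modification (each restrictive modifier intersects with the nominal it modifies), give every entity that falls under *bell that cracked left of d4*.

{d3, d6}

⟦that cracked⟧ = ⟦cracked⟧ = {d2, d3, d5, d6, d8}
⟦left of d4⟧ = {x : ⟨x, d4⟩ ∈ ⟦left of⟧} = {d3, d4, d6, d7, d8, d9, d10}
⟦bell⟧ = {d1, d3, d6, d7, d10}
… ∩ ⟦that cracked⟧ = {d1, d3, d6, d7, d10} ∩ {d2, d3, d5, d6, d8} = {d3, d6}
… ∩ ⟦left of d4⟧ = {d3, d6} ∩ {d3, d4, d6, d7, d8, d9, d10} = {d3, d6}
So ⟦bell that cracked left of d4⟧ = {d3, d6}.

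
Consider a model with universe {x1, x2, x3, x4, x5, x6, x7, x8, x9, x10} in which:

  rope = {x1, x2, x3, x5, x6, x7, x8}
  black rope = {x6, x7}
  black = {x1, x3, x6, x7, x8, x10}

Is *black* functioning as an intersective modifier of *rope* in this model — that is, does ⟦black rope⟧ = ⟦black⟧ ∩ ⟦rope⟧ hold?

⟦black⟧ ∩ ⟦rope⟧ = {x1, x3, x6, x7, x8, x10} ∩ {x1, x2, x3, x5, x6, x7, x8} = {x1, x3, x6, x7, x8}
Observed ⟦black rope⟧ = {x6, x7}.
These differ, so the modifier is not intersective in this model.

no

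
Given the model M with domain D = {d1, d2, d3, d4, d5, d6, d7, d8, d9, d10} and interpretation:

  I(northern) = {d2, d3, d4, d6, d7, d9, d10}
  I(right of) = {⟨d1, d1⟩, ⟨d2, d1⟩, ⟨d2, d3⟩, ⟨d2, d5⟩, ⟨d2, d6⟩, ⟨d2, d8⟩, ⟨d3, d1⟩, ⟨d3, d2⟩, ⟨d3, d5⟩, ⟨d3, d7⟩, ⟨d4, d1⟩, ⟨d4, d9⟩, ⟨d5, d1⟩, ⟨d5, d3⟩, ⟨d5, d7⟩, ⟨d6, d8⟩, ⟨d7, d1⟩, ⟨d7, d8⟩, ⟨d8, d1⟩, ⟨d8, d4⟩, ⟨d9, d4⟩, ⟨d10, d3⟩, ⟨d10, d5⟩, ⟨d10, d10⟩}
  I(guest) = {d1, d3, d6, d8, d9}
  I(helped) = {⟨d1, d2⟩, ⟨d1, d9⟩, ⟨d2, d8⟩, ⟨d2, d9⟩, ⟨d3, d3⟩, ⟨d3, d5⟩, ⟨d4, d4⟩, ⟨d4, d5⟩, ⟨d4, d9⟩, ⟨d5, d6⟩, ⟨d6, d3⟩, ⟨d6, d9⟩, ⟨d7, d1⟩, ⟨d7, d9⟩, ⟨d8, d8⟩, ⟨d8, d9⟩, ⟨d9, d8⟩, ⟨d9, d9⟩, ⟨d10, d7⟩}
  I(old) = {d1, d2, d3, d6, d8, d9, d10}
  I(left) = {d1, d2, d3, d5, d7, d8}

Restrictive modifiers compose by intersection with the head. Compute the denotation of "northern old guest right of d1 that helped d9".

⟦right of d1⟧ = {x : ⟨x, d1⟩ ∈ ⟦right of⟧} = {d1, d2, d3, d4, d5, d7, d8}
⟦that helped d9⟧ = {x : ⟨x, d9⟩ ∈ ⟦helped⟧} = {d1, d2, d4, d6, d7, d8, d9}
⟦guest⟧ = {d1, d3, d6, d8, d9}
… ∩ ⟦right of d1⟧ = {d1, d3, d6, d8, d9} ∩ {d1, d2, d3, d4, d5, d7, d8} = {d1, d3, d8}
… ∩ ⟦that helped d9⟧ = {d1, d3, d8} ∩ {d1, d2, d4, d6, d7, d8, d9} = {d1, d8}
… ∩ ⟦northern⟧ = {d1, d8} ∩ {d2, d3, d4, d6, d7, d9, d10} = ∅
… ∩ ⟦old⟧ = ∅ ∩ {d1, d2, d3, d6, d8, d9, d10} = ∅
So ⟦northern old guest right of d1 that helped d9⟧ = ∅.

∅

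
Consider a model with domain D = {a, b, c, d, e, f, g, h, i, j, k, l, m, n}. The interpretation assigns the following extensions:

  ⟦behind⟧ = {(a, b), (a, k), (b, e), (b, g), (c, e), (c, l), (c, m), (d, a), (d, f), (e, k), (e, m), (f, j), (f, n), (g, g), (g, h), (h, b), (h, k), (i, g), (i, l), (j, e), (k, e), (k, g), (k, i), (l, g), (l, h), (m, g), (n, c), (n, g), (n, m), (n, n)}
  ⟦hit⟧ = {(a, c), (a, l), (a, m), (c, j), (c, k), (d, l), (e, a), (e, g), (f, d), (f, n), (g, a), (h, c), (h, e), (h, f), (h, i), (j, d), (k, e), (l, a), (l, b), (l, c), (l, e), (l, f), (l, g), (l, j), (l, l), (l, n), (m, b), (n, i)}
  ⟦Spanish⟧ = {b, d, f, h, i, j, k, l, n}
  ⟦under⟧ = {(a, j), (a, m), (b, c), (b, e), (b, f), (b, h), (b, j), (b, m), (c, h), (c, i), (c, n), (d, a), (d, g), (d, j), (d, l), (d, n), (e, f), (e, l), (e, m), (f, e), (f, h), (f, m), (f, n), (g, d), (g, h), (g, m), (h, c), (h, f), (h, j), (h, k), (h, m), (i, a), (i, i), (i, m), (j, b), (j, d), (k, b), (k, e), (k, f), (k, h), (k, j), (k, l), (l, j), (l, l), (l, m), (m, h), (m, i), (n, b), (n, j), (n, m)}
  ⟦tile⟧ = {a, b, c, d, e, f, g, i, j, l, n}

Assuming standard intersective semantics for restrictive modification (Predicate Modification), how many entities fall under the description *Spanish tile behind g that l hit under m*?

3

⟦behind g⟧ = {x : ⟨x, g⟩ ∈ ⟦behind⟧} = {b, g, i, k, l, m, n}
⟦that l hit⟧ = {x : ⟨l, x⟩ ∈ ⟦hit⟧} = {a, b, c, e, f, g, j, l, n}
⟦under m⟧ = {x : ⟨x, m⟩ ∈ ⟦under⟧} = {a, b, e, f, g, h, i, l, n}
⟦tile⟧ = {a, b, c, d, e, f, g, i, j, l, n}
… ∩ ⟦behind g⟧ = {a, b, c, d, e, f, g, i, j, l, n} ∩ {b, g, i, k, l, m, n} = {b, g, i, l, n}
… ∩ ⟦that l hit⟧ = {b, g, i, l, n} ∩ {a, b, c, e, f, g, j, l, n} = {b, g, l, n}
… ∩ ⟦under m⟧ = {b, g, l, n} ∩ {a, b, e, f, g, h, i, l, n} = {b, g, l, n}
… ∩ ⟦Spanish⟧ = {b, g, l, n} ∩ {b, d, f, h, i, j, k, l, n} = {b, l, n}
⟦Spanish tile behind g that l hit under m⟧ = {b, l, n}, so the cardinality is 3.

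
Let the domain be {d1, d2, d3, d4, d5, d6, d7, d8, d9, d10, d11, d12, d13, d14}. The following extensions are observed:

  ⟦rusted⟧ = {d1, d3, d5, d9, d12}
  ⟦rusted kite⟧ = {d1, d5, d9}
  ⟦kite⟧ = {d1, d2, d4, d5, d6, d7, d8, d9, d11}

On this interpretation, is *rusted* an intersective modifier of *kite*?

yes

⟦rusted⟧ ∩ ⟦kite⟧ = {d1, d3, d5, d9, d12} ∩ {d1, d2, d4, d5, d6, d7, d8, d9, d11} = {d1, d5, d9}
Observed ⟦rusted kite⟧ = {d1, d5, d9}.
These coincide, so the modifier is intersective here.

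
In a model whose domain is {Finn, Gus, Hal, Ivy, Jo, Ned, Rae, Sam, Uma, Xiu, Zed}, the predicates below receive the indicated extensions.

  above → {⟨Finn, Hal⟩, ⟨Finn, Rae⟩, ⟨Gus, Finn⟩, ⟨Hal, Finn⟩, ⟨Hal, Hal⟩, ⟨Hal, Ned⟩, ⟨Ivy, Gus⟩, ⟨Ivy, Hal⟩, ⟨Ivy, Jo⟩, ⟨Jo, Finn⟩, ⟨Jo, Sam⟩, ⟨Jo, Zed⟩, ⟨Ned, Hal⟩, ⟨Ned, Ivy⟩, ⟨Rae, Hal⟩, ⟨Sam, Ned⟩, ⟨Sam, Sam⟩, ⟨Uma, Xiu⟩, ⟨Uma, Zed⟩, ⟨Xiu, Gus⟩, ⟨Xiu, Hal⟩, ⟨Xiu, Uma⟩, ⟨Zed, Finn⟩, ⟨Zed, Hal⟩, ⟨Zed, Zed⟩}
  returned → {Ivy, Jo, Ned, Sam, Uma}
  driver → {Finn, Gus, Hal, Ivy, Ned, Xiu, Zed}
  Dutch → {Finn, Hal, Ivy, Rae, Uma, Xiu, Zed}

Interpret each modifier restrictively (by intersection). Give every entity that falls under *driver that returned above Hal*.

{Ivy, Ned}

⟦that returned⟧ = ⟦returned⟧ = {Ivy, Jo, Ned, Sam, Uma}
⟦above Hal⟧ = {x : ⟨x, Hal⟩ ∈ ⟦above⟧} = {Finn, Hal, Ivy, Ned, Rae, Xiu, Zed}
⟦driver⟧ = {Finn, Gus, Hal, Ivy, Ned, Xiu, Zed}
… ∩ ⟦that returned⟧ = {Finn, Gus, Hal, Ivy, Ned, Xiu, Zed} ∩ {Ivy, Jo, Ned, Sam, Uma} = {Ivy, Ned}
… ∩ ⟦above Hal⟧ = {Ivy, Ned} ∩ {Finn, Hal, Ivy, Ned, Rae, Xiu, Zed} = {Ivy, Ned}
So ⟦driver that returned above Hal⟧ = {Ivy, Ned}.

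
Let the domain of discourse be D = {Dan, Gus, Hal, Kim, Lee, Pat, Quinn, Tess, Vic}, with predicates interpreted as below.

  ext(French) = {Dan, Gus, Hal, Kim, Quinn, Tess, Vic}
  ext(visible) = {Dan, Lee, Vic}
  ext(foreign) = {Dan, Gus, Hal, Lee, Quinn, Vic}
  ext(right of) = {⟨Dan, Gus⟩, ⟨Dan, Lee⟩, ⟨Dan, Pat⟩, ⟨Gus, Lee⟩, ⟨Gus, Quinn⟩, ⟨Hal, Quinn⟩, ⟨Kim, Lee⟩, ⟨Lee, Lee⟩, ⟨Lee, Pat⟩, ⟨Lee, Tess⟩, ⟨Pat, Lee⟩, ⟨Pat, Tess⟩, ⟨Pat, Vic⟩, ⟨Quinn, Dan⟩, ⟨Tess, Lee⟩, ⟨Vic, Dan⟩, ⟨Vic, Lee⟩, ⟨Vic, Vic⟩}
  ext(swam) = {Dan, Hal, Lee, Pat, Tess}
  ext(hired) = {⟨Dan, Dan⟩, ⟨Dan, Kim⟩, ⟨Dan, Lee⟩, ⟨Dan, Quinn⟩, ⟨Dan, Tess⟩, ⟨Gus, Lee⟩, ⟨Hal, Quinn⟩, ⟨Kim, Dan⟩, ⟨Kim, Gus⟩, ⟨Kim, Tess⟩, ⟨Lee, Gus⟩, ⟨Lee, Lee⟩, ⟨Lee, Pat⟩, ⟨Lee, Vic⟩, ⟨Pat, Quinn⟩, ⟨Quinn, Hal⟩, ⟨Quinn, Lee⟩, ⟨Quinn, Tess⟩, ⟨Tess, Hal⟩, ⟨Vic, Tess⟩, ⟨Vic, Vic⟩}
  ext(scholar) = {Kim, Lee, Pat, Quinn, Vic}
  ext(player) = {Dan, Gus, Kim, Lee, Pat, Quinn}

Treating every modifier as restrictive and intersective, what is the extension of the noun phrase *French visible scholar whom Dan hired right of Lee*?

{}

⟦whom Dan hired⟧ = {x : ⟨Dan, x⟩ ∈ ⟦hired⟧} = {Dan, Kim, Lee, Quinn, Tess}
⟦right of Lee⟧ = {x : ⟨x, Lee⟩ ∈ ⟦right of⟧} = {Dan, Gus, Kim, Lee, Pat, Tess, Vic}
⟦scholar⟧ = {Kim, Lee, Pat, Quinn, Vic}
… ∩ ⟦whom Dan hired⟧ = {Kim, Lee, Pat, Quinn, Vic} ∩ {Dan, Kim, Lee, Quinn, Tess} = {Kim, Lee, Quinn}
… ∩ ⟦right of Lee⟧ = {Kim, Lee, Quinn} ∩ {Dan, Gus, Kim, Lee, Pat, Tess, Vic} = {Kim, Lee}
… ∩ ⟦French⟧ = {Kim, Lee} ∩ {Dan, Gus, Hal, Kim, Quinn, Tess, Vic} = {Kim}
… ∩ ⟦visible⟧ = {Kim} ∩ {Dan, Lee, Vic} = ∅
So ⟦French visible scholar whom Dan hired right of Lee⟧ = {}.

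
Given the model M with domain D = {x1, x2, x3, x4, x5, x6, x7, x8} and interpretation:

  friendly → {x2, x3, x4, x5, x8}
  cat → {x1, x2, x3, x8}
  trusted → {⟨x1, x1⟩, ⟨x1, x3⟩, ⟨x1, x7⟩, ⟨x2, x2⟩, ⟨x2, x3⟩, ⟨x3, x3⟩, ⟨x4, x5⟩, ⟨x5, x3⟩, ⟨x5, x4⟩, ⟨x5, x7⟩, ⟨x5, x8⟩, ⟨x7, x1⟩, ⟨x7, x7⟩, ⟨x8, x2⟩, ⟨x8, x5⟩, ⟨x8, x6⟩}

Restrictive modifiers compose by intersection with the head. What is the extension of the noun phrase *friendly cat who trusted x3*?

{x2, x3}

⟦who trusted x3⟧ = {x : ⟨x, x3⟩ ∈ ⟦trusted⟧} = {x1, x2, x3, x5}
⟦cat⟧ = {x1, x2, x3, x8}
… ∩ ⟦who trusted x3⟧ = {x1, x2, x3, x8} ∩ {x1, x2, x3, x5} = {x1, x2, x3}
… ∩ ⟦friendly⟧ = {x1, x2, x3} ∩ {x2, x3, x4, x5, x8} = {x2, x3}
So ⟦friendly cat who trusted x3⟧ = {x2, x3}.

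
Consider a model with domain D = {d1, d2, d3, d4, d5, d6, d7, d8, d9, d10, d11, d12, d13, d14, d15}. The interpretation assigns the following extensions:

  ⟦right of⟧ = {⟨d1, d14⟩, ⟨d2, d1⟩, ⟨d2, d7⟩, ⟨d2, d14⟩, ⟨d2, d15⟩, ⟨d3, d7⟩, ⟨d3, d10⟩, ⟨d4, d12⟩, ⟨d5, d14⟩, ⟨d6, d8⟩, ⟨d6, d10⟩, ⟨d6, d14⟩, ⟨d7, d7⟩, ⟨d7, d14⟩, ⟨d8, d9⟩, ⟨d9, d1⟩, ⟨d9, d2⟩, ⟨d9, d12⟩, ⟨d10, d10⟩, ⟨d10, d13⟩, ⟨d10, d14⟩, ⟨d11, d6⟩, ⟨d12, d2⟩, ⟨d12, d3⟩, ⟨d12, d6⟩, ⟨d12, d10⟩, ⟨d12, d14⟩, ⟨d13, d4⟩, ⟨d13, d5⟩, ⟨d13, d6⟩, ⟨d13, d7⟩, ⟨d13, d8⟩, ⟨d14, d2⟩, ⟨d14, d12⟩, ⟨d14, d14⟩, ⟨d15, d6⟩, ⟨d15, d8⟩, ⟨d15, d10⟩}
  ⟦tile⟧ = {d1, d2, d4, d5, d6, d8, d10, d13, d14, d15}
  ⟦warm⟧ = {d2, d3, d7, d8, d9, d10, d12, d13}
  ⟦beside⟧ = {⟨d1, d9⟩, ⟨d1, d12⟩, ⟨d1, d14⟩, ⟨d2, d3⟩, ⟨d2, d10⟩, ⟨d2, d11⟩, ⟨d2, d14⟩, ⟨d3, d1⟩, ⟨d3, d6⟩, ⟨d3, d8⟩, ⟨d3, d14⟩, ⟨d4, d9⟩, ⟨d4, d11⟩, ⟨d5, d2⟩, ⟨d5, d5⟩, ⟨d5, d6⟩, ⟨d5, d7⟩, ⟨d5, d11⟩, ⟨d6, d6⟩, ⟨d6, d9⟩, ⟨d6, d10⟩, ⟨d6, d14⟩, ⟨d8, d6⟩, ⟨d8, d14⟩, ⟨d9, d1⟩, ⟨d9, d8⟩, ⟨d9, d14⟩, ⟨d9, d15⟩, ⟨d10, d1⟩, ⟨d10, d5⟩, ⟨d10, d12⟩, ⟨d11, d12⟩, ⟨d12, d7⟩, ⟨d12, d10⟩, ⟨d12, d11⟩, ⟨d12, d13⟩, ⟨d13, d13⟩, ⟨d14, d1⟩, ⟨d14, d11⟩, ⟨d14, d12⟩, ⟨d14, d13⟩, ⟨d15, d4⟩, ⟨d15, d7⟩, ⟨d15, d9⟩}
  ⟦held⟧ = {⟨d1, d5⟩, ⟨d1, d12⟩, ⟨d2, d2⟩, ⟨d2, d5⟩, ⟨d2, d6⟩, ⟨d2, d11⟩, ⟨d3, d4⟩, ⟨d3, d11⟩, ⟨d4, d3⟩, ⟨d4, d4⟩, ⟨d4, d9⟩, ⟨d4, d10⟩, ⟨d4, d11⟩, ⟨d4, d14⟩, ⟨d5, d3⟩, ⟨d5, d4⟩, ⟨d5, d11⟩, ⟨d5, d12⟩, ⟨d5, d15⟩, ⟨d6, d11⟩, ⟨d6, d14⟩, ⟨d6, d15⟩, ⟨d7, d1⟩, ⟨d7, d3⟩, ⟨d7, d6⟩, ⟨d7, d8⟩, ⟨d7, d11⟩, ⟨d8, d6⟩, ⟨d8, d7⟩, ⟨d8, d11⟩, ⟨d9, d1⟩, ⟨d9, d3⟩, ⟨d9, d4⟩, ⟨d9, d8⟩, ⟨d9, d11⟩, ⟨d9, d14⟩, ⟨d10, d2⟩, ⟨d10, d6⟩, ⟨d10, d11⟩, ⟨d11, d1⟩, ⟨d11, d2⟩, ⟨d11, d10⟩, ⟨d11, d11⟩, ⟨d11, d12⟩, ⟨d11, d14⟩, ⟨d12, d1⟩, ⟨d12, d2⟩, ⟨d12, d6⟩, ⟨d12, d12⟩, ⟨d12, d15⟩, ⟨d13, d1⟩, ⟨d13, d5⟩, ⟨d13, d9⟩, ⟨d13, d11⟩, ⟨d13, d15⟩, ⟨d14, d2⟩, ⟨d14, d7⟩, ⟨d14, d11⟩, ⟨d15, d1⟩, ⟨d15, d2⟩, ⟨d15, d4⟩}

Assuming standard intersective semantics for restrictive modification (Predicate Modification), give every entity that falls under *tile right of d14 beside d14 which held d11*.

⟦right of d14⟧ = {x : ⟨x, d14⟩ ∈ ⟦right of⟧} = {d1, d2, d5, d6, d7, d10, d12, d14}
⟦beside d14⟧ = {x : ⟨x, d14⟩ ∈ ⟦beside⟧} = {d1, d2, d3, d6, d8, d9}
⟦which held d11⟧ = {x : ⟨x, d11⟩ ∈ ⟦held⟧} = {d2, d3, d4, d5, d6, d7, d8, d9, d10, d11, d13, d14}
⟦tile⟧ = {d1, d2, d4, d5, d6, d8, d10, d13, d14, d15}
… ∩ ⟦right of d14⟧ = {d1, d2, d4, d5, d6, d8, d10, d13, d14, d15} ∩ {d1, d2, d5, d6, d7, d10, d12, d14} = {d1, d2, d5, d6, d10, d14}
… ∩ ⟦beside d14⟧ = {d1, d2, d5, d6, d10, d14} ∩ {d1, d2, d3, d6, d8, d9} = {d1, d2, d6}
… ∩ ⟦which held d11⟧ = {d1, d2, d6} ∩ {d2, d3, d4, d5, d6, d7, d8, d9, d10, d11, d13, d14} = {d2, d6}
So ⟦tile right of d14 beside d14 which held d11⟧ = {d2, d6}.

{d2, d6}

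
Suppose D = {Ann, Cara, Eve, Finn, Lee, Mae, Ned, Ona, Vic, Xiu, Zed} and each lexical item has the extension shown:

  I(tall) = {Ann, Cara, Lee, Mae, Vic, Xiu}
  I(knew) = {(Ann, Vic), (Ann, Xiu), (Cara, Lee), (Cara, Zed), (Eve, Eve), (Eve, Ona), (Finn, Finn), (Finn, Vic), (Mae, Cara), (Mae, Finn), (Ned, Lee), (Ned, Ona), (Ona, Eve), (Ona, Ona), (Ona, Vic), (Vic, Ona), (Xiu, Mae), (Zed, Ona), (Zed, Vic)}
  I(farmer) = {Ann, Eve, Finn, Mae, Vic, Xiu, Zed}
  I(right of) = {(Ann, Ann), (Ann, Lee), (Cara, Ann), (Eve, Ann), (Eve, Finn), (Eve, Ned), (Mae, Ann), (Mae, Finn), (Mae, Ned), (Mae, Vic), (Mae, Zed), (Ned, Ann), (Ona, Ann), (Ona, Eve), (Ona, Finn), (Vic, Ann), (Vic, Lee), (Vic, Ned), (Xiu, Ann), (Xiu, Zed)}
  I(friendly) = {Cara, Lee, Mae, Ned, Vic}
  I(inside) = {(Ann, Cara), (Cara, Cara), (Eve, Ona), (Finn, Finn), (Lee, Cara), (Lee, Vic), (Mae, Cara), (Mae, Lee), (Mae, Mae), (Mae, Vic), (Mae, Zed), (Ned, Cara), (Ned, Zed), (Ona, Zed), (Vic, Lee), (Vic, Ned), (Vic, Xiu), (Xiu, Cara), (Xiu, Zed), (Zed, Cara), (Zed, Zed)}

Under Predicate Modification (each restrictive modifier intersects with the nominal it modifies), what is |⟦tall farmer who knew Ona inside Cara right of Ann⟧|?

⟦who knew Ona⟧ = {x : ⟨x, Ona⟩ ∈ ⟦knew⟧} = {Eve, Ned, Ona, Vic, Zed}
⟦inside Cara⟧ = {x : ⟨x, Cara⟩ ∈ ⟦inside⟧} = {Ann, Cara, Lee, Mae, Ned, Xiu, Zed}
⟦right of Ann⟧ = {x : ⟨x, Ann⟩ ∈ ⟦right of⟧} = {Ann, Cara, Eve, Mae, Ned, Ona, Vic, Xiu}
⟦farmer⟧ = {Ann, Eve, Finn, Mae, Vic, Xiu, Zed}
… ∩ ⟦who knew Ona⟧ = {Ann, Eve, Finn, Mae, Vic, Xiu, Zed} ∩ {Eve, Ned, Ona, Vic, Zed} = {Eve, Vic, Zed}
… ∩ ⟦inside Cara⟧ = {Eve, Vic, Zed} ∩ {Ann, Cara, Lee, Mae, Ned, Xiu, Zed} = {Zed}
… ∩ ⟦right of Ann⟧ = {Zed} ∩ {Ann, Cara, Eve, Mae, Ned, Ona, Vic, Xiu} = ∅
… ∩ ⟦tall⟧ = ∅ ∩ {Ann, Cara, Lee, Mae, Vic, Xiu} = ∅
⟦tall farmer who knew Ona inside Cara right of Ann⟧ = ∅, so the cardinality is 0.

0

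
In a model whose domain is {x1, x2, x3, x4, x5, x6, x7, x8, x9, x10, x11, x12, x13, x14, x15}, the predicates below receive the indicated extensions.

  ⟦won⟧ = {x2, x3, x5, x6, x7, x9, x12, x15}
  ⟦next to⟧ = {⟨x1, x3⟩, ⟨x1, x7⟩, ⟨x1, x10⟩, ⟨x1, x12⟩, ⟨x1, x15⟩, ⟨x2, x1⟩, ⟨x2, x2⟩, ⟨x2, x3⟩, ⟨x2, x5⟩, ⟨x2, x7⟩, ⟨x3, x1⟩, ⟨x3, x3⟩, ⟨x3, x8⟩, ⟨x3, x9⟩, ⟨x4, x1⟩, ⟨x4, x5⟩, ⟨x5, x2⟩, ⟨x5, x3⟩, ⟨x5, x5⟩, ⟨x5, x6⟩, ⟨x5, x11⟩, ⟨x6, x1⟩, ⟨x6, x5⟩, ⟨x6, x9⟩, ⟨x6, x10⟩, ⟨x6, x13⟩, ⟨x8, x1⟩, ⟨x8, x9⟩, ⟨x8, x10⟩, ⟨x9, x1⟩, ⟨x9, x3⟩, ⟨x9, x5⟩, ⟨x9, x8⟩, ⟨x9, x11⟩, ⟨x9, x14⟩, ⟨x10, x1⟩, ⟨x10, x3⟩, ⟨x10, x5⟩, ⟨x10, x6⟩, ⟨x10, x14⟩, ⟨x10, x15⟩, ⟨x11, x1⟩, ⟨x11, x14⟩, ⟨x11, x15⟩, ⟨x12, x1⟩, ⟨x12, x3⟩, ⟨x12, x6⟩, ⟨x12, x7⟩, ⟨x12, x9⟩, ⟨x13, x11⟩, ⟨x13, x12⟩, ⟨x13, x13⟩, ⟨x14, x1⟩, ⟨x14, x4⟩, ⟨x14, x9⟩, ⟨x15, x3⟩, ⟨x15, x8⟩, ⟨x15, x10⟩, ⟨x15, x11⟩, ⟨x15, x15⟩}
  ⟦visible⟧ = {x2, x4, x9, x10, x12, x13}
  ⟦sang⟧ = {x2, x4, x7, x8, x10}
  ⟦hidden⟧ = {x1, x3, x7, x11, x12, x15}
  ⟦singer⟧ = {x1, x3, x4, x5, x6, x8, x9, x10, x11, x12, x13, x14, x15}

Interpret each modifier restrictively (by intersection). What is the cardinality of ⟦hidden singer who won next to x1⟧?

2

⟦who won⟧ = ⟦won⟧ = {x2, x3, x5, x6, x7, x9, x12, x15}
⟦next to x1⟧ = {x : ⟨x, x1⟩ ∈ ⟦next to⟧} = {x2, x3, x4, x6, x8, x9, x10, x11, x12, x14}
⟦singer⟧ = {x1, x3, x4, x5, x6, x8, x9, x10, x11, x12, x13, x14, x15}
… ∩ ⟦who won⟧ = {x1, x3, x4, x5, x6, x8, x9, x10, x11, x12, x13, x14, x15} ∩ {x2, x3, x5, x6, x7, x9, x12, x15} = {x3, x5, x6, x9, x12, x15}
… ∩ ⟦next to x1⟧ = {x3, x5, x6, x9, x12, x15} ∩ {x2, x3, x4, x6, x8, x9, x10, x11, x12, x14} = {x3, x6, x9, x12}
… ∩ ⟦hidden⟧ = {x3, x6, x9, x12} ∩ {x1, x3, x7, x11, x12, x15} = {x3, x12}
⟦hidden singer who won next to x1⟧ = {x3, x12}, so the cardinality is 2.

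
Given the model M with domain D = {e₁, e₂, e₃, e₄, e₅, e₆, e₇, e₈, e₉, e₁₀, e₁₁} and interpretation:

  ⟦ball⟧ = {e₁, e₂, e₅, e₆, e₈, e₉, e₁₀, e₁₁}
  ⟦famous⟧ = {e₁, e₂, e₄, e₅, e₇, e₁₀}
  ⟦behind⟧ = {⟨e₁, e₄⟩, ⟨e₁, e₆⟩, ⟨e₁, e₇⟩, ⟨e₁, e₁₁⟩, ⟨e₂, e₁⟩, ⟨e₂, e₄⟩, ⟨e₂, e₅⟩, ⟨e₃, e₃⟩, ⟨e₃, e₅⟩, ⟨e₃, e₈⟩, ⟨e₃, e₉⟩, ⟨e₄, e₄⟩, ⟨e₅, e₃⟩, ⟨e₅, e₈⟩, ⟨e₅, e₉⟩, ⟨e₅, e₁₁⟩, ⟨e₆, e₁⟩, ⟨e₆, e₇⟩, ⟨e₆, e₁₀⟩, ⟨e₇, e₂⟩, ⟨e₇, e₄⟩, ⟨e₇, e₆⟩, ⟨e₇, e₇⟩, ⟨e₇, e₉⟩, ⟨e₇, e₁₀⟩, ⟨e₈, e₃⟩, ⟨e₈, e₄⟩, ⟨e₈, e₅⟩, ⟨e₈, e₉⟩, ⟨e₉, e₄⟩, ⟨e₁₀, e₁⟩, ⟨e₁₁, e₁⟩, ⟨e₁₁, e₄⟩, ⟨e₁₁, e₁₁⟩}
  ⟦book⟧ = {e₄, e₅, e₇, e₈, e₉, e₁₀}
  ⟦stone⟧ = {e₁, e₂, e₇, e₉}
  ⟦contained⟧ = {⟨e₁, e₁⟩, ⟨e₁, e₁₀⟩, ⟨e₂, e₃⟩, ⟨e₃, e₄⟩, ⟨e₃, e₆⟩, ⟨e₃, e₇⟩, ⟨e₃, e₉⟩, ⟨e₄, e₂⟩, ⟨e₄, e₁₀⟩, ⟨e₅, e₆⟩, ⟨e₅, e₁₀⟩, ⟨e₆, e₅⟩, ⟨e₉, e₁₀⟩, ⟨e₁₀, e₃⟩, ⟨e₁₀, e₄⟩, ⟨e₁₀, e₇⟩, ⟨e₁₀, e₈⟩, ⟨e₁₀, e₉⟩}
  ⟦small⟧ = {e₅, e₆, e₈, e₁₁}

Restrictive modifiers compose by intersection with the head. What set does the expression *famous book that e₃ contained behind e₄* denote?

⟦that e₃ contained⟧ = {x : ⟨e₃, x⟩ ∈ ⟦contained⟧} = {e₄, e₆, e₇, e₉}
⟦behind e₄⟧ = {x : ⟨x, e₄⟩ ∈ ⟦behind⟧} = {e₁, e₂, e₄, e₇, e₈, e₉, e₁₁}
⟦book⟧ = {e₄, e₅, e₇, e₈, e₉, e₁₀}
… ∩ ⟦that e₃ contained⟧ = {e₄, e₅, e₇, e₈, e₉, e₁₀} ∩ {e₄, e₆, e₇, e₉} = {e₄, e₇, e₉}
… ∩ ⟦behind e₄⟧ = {e₄, e₇, e₉} ∩ {e₁, e₂, e₄, e₇, e₈, e₉, e₁₁} = {e₄, e₇, e₉}
… ∩ ⟦famous⟧ = {e₄, e₇, e₉} ∩ {e₁, e₂, e₄, e₅, e₇, e₁₀} = {e₄, e₇}
So ⟦famous book that e₃ contained behind e₄⟧ = {e₄, e₇}.

{e₄, e₇}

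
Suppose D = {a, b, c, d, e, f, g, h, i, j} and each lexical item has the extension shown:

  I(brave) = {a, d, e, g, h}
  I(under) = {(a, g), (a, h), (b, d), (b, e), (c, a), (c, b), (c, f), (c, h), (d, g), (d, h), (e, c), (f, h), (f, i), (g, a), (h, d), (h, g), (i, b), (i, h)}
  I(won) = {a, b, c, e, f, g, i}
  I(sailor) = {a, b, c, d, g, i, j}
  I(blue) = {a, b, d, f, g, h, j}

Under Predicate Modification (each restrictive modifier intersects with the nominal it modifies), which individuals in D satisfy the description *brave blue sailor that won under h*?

⟦that won⟧ = ⟦won⟧ = {a, b, c, e, f, g, i}
⟦under h⟧ = {x : ⟨x, h⟩ ∈ ⟦under⟧} = {a, c, d, f, i}
⟦sailor⟧ = {a, b, c, d, g, i, j}
… ∩ ⟦that won⟧ = {a, b, c, d, g, i, j} ∩ {a, b, c, e, f, g, i} = {a, b, c, g, i}
… ∩ ⟦under h⟧ = {a, b, c, g, i} ∩ {a, c, d, f, i} = {a, c, i}
… ∩ ⟦brave⟧ = {a, c, i} ∩ {a, d, e, g, h} = {a}
… ∩ ⟦blue⟧ = {a} ∩ {a, b, d, f, g, h, j} = {a}
So ⟦brave blue sailor that won under h⟧ = {a}.

{a}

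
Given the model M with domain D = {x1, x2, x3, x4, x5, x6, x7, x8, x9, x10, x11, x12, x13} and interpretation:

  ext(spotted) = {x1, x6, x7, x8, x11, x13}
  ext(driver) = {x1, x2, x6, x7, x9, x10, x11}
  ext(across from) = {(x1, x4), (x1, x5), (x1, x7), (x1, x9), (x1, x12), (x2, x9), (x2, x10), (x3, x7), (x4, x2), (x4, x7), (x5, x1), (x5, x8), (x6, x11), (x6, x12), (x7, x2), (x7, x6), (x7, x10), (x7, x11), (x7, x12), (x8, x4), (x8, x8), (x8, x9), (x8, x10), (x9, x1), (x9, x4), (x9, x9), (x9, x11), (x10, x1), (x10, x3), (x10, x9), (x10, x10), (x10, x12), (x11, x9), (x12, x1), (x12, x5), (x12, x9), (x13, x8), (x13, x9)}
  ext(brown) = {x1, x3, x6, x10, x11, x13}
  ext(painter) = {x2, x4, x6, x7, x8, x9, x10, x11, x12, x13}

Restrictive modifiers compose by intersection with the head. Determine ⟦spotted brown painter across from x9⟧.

{x11, x13}

⟦across from x9⟧ = {x : ⟨x, x9⟩ ∈ ⟦across from⟧} = {x1, x2, x8, x9, x10, x11, x12, x13}
⟦painter⟧ = {x2, x4, x6, x7, x8, x9, x10, x11, x12, x13}
… ∩ ⟦across from x9⟧ = {x2, x4, x6, x7, x8, x9, x10, x11, x12, x13} ∩ {x1, x2, x8, x9, x10, x11, x12, x13} = {x2, x8, x9, x10, x11, x12, x13}
… ∩ ⟦spotted⟧ = {x2, x8, x9, x10, x11, x12, x13} ∩ {x1, x6, x7, x8, x11, x13} = {x8, x11, x13}
… ∩ ⟦brown⟧ = {x8, x11, x13} ∩ {x1, x3, x6, x10, x11, x13} = {x11, x13}
So ⟦spotted brown painter across from x9⟧ = {x11, x13}.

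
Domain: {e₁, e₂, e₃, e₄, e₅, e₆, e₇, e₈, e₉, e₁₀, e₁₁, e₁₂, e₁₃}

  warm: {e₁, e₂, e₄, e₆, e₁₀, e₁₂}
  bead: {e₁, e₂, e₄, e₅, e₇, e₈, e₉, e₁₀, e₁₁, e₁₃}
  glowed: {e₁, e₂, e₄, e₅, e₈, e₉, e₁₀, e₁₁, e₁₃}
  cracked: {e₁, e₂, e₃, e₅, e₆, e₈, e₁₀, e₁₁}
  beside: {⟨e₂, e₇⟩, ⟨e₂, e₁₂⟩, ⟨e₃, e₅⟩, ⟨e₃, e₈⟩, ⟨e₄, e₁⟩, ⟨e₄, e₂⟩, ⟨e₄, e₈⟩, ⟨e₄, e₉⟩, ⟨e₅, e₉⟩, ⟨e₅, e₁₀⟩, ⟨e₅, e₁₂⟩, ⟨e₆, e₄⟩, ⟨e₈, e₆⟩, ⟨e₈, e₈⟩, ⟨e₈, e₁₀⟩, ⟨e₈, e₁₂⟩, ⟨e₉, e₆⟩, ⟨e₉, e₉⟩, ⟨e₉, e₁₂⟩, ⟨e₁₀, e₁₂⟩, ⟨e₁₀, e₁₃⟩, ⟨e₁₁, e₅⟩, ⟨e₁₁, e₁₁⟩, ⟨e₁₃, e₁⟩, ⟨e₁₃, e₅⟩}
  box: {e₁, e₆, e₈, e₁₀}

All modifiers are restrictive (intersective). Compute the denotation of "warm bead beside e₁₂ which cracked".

⟦beside e₁₂⟧ = {x : ⟨x, e₁₂⟩ ∈ ⟦beside⟧} = {e₂, e₅, e₈, e₉, e₁₀}
⟦which cracked⟧ = ⟦cracked⟧ = {e₁, e₂, e₃, e₅, e₆, e₈, e₁₀, e₁₁}
⟦bead⟧ = {e₁, e₂, e₄, e₅, e₇, e₈, e₉, e₁₀, e₁₁, e₁₃}
… ∩ ⟦beside e₁₂⟧ = {e₁, e₂, e₄, e₅, e₇, e₈, e₉, e₁₀, e₁₁, e₁₃} ∩ {e₂, e₅, e₈, e₉, e₁₀} = {e₂, e₅, e₈, e₉, e₁₀}
… ∩ ⟦which cracked⟧ = {e₂, e₅, e₈, e₉, e₁₀} ∩ {e₁, e₂, e₃, e₅, e₆, e₈, e₁₀, e₁₁} = {e₂, e₅, e₈, e₁₀}
… ∩ ⟦warm⟧ = {e₂, e₅, e₈, e₁₀} ∩ {e₁, e₂, e₄, e₆, e₁₀, e₁₂} = {e₂, e₁₀}
So ⟦warm bead beside e₁₂ which cracked⟧ = {e₂, e₁₀}.

{e₂, e₁₀}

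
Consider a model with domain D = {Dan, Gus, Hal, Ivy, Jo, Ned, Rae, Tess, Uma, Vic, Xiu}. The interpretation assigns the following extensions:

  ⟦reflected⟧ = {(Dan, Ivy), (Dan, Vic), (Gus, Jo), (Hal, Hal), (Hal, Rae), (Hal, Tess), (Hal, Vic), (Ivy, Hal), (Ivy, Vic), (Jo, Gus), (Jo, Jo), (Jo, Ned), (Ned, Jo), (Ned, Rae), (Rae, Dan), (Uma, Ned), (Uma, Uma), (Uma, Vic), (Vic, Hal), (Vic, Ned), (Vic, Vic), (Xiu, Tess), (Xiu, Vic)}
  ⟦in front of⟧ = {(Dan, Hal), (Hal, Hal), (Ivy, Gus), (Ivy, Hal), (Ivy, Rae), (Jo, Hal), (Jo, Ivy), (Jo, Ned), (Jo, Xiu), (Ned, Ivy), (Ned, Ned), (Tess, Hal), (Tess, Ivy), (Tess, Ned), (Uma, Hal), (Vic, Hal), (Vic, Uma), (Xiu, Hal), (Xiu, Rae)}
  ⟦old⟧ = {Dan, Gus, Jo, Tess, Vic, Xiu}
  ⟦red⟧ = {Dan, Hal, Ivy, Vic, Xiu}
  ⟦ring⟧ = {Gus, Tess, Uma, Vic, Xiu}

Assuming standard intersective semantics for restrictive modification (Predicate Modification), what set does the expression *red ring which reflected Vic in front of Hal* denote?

{Vic, Xiu}

⟦which reflected Vic⟧ = {x : ⟨x, Vic⟩ ∈ ⟦reflected⟧} = {Dan, Hal, Ivy, Uma, Vic, Xiu}
⟦in front of Hal⟧ = {x : ⟨x, Hal⟩ ∈ ⟦in front of⟧} = {Dan, Hal, Ivy, Jo, Tess, Uma, Vic, Xiu}
⟦ring⟧ = {Gus, Tess, Uma, Vic, Xiu}
… ∩ ⟦which reflected Vic⟧ = {Gus, Tess, Uma, Vic, Xiu} ∩ {Dan, Hal, Ivy, Uma, Vic, Xiu} = {Uma, Vic, Xiu}
… ∩ ⟦in front of Hal⟧ = {Uma, Vic, Xiu} ∩ {Dan, Hal, Ivy, Jo, Tess, Uma, Vic, Xiu} = {Uma, Vic, Xiu}
… ∩ ⟦red⟧ = {Uma, Vic, Xiu} ∩ {Dan, Hal, Ivy, Vic, Xiu} = {Vic, Xiu}
So ⟦red ring which reflected Vic in front of Hal⟧ = {Vic, Xiu}.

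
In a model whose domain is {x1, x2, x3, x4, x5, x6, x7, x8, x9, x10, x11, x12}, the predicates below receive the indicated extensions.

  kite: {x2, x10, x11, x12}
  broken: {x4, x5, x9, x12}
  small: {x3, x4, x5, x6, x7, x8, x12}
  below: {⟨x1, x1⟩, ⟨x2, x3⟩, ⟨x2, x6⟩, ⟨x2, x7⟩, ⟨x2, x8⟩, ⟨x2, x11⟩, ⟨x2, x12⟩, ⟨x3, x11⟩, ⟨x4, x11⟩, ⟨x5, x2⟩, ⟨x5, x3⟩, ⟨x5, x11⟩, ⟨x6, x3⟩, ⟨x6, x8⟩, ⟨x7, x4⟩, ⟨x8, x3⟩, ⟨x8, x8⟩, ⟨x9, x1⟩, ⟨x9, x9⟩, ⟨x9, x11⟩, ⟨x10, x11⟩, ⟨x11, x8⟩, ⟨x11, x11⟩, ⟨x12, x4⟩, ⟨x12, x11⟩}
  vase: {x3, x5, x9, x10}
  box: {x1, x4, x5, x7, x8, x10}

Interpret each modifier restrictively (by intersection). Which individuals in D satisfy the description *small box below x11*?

{x4, x5}

⟦below x11⟧ = {x : ⟨x, x11⟩ ∈ ⟦below⟧} = {x2, x3, x4, x5, x9, x10, x11, x12}
⟦box⟧ = {x1, x4, x5, x7, x8, x10}
… ∩ ⟦below x11⟧ = {x1, x4, x5, x7, x8, x10} ∩ {x2, x3, x4, x5, x9, x10, x11, x12} = {x4, x5, x10}
… ∩ ⟦small⟧ = {x4, x5, x10} ∩ {x3, x4, x5, x6, x7, x8, x12} = {x4, x5}
So ⟦small box below x11⟧ = {x4, x5}.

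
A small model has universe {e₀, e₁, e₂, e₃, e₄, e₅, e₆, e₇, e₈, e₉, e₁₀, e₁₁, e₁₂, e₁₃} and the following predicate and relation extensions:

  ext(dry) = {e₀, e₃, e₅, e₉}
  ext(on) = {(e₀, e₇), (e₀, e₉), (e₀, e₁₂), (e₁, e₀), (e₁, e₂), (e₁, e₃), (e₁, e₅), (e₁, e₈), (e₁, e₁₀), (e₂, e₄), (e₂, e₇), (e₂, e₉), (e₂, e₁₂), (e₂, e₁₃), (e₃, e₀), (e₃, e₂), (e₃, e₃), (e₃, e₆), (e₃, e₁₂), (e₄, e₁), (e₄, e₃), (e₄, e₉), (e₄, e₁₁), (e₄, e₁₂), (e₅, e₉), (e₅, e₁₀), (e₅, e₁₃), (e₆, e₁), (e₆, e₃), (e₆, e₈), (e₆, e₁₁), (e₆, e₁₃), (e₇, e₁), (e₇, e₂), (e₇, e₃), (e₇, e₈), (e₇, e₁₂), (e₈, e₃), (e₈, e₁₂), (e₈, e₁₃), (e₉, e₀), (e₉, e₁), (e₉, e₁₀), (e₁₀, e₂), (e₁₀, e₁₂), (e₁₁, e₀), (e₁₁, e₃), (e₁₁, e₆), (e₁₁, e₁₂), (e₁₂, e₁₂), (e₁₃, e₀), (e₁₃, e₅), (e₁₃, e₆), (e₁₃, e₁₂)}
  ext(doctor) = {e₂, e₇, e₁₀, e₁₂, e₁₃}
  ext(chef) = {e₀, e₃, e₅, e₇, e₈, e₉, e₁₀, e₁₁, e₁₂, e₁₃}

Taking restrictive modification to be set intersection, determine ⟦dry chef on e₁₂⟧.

{e₀, e₃}

⟦on e₁₂⟧ = {x : ⟨x, e₁₂⟩ ∈ ⟦on⟧} = {e₀, e₂, e₃, e₄, e₇, e₈, e₁₀, e₁₁, e₁₂, e₁₃}
⟦chef⟧ = {e₀, e₃, e₅, e₇, e₈, e₉, e₁₀, e₁₁, e₁₂, e₁₃}
… ∩ ⟦on e₁₂⟧ = {e₀, e₃, e₅, e₇, e₈, e₉, e₁₀, e₁₁, e₁₂, e₁₃} ∩ {e₀, e₂, e₃, e₄, e₇, e₈, e₁₀, e₁₁, e₁₂, e₁₃} = {e₀, e₃, e₇, e₈, e₁₀, e₁₁, e₁₂, e₁₃}
… ∩ ⟦dry⟧ = {e₀, e₃, e₇, e₈, e₁₀, e₁₁, e₁₂, e₁₃} ∩ {e₀, e₃, e₅, e₉} = {e₀, e₃}
So ⟦dry chef on e₁₂⟧ = {e₀, e₃}.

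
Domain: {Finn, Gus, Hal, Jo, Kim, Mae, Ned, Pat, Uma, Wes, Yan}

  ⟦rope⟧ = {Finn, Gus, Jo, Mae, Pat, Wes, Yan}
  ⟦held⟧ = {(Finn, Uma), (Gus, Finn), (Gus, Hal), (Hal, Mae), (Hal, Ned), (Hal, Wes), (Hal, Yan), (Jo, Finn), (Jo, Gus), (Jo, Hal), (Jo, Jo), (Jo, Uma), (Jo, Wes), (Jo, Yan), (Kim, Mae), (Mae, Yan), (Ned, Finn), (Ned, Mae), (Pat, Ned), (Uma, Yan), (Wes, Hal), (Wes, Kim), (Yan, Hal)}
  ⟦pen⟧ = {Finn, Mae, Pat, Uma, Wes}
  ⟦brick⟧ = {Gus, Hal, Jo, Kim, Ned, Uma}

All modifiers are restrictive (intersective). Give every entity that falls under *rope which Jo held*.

⟦which Jo held⟧ = {x : ⟨Jo, x⟩ ∈ ⟦held⟧} = {Finn, Gus, Hal, Jo, Uma, Wes, Yan}
⟦rope⟧ = {Finn, Gus, Jo, Mae, Pat, Wes, Yan}
… ∩ ⟦which Jo held⟧ = {Finn, Gus, Jo, Mae, Pat, Wes, Yan} ∩ {Finn, Gus, Hal, Jo, Uma, Wes, Yan} = {Finn, Gus, Jo, Wes, Yan}
So ⟦rope which Jo held⟧ = {Finn, Gus, Jo, Wes, Yan}.

{Finn, Gus, Jo, Wes, Yan}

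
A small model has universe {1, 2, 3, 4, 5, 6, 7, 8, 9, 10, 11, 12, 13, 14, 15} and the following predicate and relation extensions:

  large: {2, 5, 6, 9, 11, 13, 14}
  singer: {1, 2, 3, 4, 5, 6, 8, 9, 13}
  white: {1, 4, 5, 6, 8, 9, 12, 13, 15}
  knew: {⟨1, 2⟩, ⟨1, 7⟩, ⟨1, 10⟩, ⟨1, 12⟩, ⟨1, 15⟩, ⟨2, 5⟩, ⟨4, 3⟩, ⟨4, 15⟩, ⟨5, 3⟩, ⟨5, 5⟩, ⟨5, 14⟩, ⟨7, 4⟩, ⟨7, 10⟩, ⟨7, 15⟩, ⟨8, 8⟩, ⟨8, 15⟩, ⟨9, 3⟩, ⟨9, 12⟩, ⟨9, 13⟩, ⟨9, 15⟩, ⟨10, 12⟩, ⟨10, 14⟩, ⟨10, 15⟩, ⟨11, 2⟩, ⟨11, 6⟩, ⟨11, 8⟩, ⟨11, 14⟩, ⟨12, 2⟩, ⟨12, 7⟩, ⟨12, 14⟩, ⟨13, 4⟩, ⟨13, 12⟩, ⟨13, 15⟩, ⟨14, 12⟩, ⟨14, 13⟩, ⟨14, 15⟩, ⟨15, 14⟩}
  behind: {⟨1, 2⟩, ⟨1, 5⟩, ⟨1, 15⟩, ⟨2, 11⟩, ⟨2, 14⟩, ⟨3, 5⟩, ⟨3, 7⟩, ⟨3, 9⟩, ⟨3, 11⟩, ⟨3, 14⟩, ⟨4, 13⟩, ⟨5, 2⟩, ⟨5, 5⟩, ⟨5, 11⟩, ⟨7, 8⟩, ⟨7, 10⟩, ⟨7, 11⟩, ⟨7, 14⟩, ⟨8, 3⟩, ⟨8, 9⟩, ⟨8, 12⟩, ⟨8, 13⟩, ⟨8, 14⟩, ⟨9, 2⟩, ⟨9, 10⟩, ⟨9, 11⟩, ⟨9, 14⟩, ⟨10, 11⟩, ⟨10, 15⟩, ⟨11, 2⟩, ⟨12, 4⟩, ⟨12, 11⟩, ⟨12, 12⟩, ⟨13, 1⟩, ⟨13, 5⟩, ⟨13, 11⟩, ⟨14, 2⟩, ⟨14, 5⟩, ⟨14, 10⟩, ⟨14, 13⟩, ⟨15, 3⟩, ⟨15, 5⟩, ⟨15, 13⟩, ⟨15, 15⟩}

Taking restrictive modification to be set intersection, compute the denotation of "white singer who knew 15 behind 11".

⟦who knew 15⟧ = {x : ⟨x, 15⟩ ∈ ⟦knew⟧} = {1, 4, 7, 8, 9, 10, 13, 14}
⟦behind 11⟧ = {x : ⟨x, 11⟩ ∈ ⟦behind⟧} = {2, 3, 5, 7, 9, 10, 12, 13}
⟦singer⟧ = {1, 2, 3, 4, 5, 6, 8, 9, 13}
… ∩ ⟦who knew 15⟧ = {1, 2, 3, 4, 5, 6, 8, 9, 13} ∩ {1, 4, 7, 8, 9, 10, 13, 14} = {1, 4, 8, 9, 13}
… ∩ ⟦behind 11⟧ = {1, 4, 8, 9, 13} ∩ {2, 3, 5, 7, 9, 10, 12, 13} = {9, 13}
… ∩ ⟦white⟧ = {9, 13} ∩ {1, 4, 5, 6, 8, 9, 12, 13, 15} = {9, 13}
So ⟦white singer who knew 15 behind 11⟧ = {9, 13}.

{9, 13}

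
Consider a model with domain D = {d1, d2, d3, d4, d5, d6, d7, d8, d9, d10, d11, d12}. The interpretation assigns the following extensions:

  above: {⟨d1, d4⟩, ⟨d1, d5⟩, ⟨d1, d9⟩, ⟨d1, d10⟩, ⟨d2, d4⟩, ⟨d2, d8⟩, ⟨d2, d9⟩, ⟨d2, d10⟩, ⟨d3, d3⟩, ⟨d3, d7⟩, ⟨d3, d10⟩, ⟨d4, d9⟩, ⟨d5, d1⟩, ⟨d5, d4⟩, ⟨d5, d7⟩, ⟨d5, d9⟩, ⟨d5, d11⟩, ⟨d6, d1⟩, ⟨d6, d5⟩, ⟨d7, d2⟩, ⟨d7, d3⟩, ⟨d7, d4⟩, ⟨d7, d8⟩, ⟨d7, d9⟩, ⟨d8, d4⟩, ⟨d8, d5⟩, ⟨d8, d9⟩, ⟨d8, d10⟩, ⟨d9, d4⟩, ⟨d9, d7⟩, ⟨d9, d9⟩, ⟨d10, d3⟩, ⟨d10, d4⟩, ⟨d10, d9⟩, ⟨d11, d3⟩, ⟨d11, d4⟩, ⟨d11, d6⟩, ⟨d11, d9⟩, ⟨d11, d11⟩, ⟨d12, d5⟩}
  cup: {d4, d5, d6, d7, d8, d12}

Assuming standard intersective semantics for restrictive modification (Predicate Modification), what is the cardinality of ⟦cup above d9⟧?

⟦above d9⟧ = {x : ⟨x, d9⟩ ∈ ⟦above⟧} = {d1, d2, d4, d5, d7, d8, d9, d10, d11}
⟦cup⟧ = {d4, d5, d6, d7, d8, d12}
… ∩ ⟦above d9⟧ = {d4, d5, d6, d7, d8, d12} ∩ {d1, d2, d4, d5, d7, d8, d9, d10, d11} = {d4, d5, d7, d8}
⟦cup above d9⟧ = {d4, d5, d7, d8}, so the cardinality is 4.

4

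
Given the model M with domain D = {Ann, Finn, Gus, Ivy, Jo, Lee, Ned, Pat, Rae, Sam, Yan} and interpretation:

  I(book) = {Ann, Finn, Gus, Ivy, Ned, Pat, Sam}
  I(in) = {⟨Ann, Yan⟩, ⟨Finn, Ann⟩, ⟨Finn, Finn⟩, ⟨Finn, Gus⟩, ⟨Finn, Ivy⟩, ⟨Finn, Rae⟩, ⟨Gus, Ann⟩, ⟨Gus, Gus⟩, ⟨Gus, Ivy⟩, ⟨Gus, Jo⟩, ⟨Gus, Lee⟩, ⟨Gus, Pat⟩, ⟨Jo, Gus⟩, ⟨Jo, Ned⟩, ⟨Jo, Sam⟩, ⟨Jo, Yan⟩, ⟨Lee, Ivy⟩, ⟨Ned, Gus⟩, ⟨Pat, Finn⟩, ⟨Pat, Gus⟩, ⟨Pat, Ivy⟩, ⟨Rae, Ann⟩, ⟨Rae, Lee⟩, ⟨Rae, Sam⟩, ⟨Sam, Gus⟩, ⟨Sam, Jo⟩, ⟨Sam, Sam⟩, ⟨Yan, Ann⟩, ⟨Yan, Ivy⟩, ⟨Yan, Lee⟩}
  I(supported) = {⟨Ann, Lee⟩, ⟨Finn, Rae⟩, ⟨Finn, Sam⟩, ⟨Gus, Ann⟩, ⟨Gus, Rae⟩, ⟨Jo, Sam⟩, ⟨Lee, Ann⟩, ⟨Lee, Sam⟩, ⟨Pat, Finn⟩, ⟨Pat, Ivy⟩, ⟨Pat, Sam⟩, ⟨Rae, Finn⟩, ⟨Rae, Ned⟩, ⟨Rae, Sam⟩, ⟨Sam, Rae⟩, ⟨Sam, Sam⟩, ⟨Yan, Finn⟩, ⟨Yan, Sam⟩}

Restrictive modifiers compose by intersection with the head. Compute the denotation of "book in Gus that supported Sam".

{Finn, Pat, Sam}

⟦in Gus⟧ = {x : ⟨x, Gus⟩ ∈ ⟦in⟧} = {Finn, Gus, Jo, Ned, Pat, Sam}
⟦that supported Sam⟧ = {x : ⟨x, Sam⟩ ∈ ⟦supported⟧} = {Finn, Jo, Lee, Pat, Rae, Sam, Yan}
⟦book⟧ = {Ann, Finn, Gus, Ivy, Ned, Pat, Sam}
… ∩ ⟦in Gus⟧ = {Ann, Finn, Gus, Ivy, Ned, Pat, Sam} ∩ {Finn, Gus, Jo, Ned, Pat, Sam} = {Finn, Gus, Ned, Pat, Sam}
… ∩ ⟦that supported Sam⟧ = {Finn, Gus, Ned, Pat, Sam} ∩ {Finn, Jo, Lee, Pat, Rae, Sam, Yan} = {Finn, Pat, Sam}
So ⟦book in Gus that supported Sam⟧ = {Finn, Pat, Sam}.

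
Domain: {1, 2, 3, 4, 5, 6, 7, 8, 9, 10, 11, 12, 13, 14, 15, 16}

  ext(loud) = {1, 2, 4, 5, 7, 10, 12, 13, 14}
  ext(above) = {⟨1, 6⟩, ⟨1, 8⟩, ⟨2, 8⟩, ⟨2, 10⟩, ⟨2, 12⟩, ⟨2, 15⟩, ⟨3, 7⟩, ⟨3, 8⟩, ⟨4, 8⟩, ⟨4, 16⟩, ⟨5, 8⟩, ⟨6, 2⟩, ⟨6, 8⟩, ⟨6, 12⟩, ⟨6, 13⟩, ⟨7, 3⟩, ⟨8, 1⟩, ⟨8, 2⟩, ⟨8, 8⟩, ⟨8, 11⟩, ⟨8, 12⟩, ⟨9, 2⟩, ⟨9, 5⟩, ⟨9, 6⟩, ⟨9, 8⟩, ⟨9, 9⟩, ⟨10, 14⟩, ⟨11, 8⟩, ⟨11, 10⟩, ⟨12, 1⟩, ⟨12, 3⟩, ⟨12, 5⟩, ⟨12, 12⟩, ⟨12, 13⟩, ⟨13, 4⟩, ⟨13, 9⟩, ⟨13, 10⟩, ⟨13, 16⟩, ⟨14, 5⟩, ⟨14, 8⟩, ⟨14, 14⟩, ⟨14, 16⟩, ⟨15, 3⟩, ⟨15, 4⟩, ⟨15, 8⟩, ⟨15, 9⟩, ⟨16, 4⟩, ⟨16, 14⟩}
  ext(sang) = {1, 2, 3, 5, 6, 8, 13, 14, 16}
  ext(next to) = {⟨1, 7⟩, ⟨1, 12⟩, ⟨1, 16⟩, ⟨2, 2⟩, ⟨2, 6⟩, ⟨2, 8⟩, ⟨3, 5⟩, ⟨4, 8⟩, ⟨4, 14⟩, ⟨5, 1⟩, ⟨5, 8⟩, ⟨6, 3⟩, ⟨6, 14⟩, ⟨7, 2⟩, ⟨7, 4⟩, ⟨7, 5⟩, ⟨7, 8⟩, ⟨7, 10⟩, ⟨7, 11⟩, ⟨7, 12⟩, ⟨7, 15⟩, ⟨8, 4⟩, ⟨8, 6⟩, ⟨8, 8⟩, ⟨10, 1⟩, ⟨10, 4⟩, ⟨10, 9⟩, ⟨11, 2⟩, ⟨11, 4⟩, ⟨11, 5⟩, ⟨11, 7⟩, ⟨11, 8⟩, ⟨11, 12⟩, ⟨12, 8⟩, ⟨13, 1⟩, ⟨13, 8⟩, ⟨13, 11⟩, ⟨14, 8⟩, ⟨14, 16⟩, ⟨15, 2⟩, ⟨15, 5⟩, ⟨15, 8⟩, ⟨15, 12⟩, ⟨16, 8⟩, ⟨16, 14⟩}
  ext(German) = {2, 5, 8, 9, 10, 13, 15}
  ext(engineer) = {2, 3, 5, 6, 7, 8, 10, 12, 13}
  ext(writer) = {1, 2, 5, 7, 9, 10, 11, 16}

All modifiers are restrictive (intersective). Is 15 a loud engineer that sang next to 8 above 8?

⟦that sang⟧ = ⟦sang⟧ = {1, 2, 3, 5, 6, 8, 13, 14, 16}
⟦next to 8⟧ = {x : ⟨x, 8⟩ ∈ ⟦next to⟧} = {2, 4, 5, 7, 8, 11, 12, 13, 14, 15, 16}
⟦above 8⟧ = {x : ⟨x, 8⟩ ∈ ⟦above⟧} = {1, 2, 3, 4, 5, 6, 8, 9, 11, 14, 15}
⟦engineer⟧ = {2, 3, 5, 6, 7, 8, 10, 12, 13}
… ∩ ⟦that sang⟧ = {2, 3, 5, 6, 7, 8, 10, 12, 13} ∩ {1, 2, 3, 5, 6, 8, 13, 14, 16} = {2, 3, 5, 6, 8, 13}
… ∩ ⟦next to 8⟧ = {2, 3, 5, 6, 8, 13} ∩ {2, 4, 5, 7, 8, 11, 12, 13, 14, 15, 16} = {2, 5, 8, 13}
… ∩ ⟦above 8⟧ = {2, 5, 8, 13} ∩ {1, 2, 3, 4, 5, 6, 8, 9, 11, 14, 15} = {2, 5, 8}
… ∩ ⟦loud⟧ = {2, 5, 8} ∩ {1, 2, 4, 5, 7, 10, 12, 13, 14} = {2, 5}
⟦loud engineer that sang next to 8 above 8⟧ = {2, 5}; 15 ∉ this set.

no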